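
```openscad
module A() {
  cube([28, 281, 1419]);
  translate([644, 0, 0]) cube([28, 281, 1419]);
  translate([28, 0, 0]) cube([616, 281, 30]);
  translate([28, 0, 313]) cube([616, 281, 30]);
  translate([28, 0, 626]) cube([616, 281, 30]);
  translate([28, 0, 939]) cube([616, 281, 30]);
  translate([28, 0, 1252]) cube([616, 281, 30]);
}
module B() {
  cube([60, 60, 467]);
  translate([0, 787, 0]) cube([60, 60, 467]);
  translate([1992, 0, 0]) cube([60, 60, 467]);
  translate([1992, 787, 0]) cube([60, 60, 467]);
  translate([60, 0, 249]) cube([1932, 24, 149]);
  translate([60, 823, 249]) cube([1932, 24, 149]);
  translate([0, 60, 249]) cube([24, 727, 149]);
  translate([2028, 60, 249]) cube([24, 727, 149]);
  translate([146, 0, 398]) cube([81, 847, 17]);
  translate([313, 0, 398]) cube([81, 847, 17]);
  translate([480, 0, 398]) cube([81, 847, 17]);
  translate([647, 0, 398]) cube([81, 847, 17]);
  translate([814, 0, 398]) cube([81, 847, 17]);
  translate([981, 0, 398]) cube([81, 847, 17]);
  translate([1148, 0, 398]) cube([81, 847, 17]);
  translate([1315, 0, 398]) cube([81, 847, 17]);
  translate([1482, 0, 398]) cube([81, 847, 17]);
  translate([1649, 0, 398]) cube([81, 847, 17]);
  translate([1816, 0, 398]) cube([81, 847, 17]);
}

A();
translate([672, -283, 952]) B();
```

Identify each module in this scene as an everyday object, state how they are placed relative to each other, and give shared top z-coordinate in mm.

Both tops at z = 1419 mm.

A is a bookshelf. B is a bed frame. The bed frame is beside the bookshelf with their tops flush at z = 1419. The shared top z-coordinate is 1419 mm.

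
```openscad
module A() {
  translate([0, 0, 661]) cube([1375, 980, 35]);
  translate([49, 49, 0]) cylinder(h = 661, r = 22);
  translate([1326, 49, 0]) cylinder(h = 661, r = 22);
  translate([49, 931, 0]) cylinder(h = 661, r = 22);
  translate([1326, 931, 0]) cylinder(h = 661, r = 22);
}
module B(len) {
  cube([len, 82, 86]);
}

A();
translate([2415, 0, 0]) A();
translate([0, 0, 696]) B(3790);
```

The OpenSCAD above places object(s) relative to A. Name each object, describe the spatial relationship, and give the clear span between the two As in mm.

Second table starts at x = 2415; first ends at x = 1375; clear span = 2415 − 1375 = 1040 mm.

A is a table. B is a beam. A beam spans the tops of two tables. The clear span between the two tables is 1040 mm.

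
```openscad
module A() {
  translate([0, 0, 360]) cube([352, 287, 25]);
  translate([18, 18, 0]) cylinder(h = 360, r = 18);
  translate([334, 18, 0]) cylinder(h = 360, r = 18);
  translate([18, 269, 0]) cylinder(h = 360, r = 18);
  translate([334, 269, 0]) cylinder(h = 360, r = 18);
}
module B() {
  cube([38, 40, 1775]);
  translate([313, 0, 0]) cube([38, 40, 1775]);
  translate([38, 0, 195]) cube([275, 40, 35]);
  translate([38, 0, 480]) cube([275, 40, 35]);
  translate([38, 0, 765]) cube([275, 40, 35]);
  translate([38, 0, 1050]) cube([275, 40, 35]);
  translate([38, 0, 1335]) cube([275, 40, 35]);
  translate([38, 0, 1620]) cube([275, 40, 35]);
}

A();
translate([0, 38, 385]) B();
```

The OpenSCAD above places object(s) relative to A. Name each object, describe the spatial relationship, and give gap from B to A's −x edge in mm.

The ladder's min-x is at 0; the stool's min-x is 0; gap = 0 mm.

A is a stool. B is a ladder. The ladder is on top of the stool. The gap from the ladder to the stool's −x edge is 0 mm.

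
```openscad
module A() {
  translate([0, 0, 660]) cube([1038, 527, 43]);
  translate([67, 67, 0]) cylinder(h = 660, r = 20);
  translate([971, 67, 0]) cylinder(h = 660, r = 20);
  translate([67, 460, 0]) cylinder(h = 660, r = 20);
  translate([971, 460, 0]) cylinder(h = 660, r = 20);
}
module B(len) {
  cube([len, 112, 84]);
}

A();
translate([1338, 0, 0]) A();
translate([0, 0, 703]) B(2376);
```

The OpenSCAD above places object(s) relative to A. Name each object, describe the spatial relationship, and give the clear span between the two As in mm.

A is a table. B is a beam. A beam spans the tops of two tables. The clear span between the two tables is 300 mm.

Second table starts at x = 1338; first ends at x = 1038; clear span = 1338 − 1038 = 300 mm.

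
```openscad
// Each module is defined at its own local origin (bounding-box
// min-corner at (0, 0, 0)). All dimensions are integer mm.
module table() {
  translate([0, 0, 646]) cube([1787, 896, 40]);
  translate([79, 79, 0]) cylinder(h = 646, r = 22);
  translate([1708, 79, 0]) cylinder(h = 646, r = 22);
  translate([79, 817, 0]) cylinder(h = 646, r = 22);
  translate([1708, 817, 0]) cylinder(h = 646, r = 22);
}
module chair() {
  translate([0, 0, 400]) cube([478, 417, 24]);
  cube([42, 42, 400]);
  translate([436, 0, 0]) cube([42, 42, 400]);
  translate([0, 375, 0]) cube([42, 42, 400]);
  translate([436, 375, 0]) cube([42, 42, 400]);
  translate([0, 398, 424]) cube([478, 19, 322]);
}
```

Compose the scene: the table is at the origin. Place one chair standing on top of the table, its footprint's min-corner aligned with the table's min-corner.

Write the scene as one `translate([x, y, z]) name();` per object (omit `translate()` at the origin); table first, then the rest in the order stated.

table();
translate([0, 0, 686]) chair();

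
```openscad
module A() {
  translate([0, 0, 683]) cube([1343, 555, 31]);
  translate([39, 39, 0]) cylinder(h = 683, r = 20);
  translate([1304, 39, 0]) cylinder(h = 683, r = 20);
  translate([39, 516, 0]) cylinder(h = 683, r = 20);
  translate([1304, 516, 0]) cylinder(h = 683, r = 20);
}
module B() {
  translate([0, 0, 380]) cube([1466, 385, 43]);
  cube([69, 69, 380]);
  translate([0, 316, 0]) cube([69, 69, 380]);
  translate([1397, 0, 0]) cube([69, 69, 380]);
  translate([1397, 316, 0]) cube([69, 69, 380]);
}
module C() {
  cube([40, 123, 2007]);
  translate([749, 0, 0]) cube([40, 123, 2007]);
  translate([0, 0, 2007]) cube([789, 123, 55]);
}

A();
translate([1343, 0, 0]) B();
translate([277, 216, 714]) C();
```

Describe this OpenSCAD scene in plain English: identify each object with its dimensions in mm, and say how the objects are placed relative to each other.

A is a table with a 1343×555 mm rectangular top, 31 mm thick, top surface at z = 714 mm, supported by four round legs of 40 mm diameter, each leg's bounding box inset 19 mm from the nearest pair of top edges, running from the floor.

B is a long wooden bench with a 1466 mm (x) × 385 mm (y) seat, 43 mm thick, its top surface 423 mm above the floor. Four 69 mm square legs at the seat corners, flush with the edges, run from z = 0 to the seat underside.

C is a rectangular door frame: two vertical jambs of 40×123 mm section, 2007 mm tall, with a clear opening 709 mm wide between their inner faces. A header 55 mm tall and 123 mm deep lies on top of the jambs and spans the full outside width.

The bench is against the table's +x side, with their −y faces flush. The door frame is on top of the table, centred.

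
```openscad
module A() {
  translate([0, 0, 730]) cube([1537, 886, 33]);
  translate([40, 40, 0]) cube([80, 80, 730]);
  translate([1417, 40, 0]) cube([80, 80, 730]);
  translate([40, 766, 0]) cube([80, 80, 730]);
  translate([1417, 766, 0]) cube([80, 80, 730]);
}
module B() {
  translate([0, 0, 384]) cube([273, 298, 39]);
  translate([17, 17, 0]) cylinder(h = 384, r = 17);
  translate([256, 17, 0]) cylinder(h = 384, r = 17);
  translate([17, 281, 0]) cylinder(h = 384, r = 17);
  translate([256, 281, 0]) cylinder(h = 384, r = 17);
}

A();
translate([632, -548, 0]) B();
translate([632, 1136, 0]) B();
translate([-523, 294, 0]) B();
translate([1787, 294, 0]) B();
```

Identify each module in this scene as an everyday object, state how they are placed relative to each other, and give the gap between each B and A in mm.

Each stool's nearest face is 250 mm from the table's bounding box.

A is a table. B is a stool. Four stools sit around the table at the −y, +y, −x, +x sides. The gap between each stool and the table is 250 mm.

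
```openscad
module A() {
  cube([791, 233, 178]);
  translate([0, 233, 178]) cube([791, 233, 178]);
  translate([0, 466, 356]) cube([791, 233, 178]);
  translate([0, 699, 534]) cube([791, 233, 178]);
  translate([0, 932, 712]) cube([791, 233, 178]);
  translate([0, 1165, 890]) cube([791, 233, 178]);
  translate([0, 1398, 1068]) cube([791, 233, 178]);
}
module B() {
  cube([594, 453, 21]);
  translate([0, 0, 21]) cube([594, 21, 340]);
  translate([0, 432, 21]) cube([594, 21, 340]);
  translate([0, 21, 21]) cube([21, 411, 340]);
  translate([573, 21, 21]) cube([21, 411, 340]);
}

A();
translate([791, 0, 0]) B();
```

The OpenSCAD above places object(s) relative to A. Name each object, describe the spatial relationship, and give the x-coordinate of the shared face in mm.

A is a staircase. B is an open box. The open box is against the staircase's +x side, with their −y faces flush. The x-coordinate of the shared face is 791 mm.

The staircase's +x face and the open box's −x face are both at x = 791 mm.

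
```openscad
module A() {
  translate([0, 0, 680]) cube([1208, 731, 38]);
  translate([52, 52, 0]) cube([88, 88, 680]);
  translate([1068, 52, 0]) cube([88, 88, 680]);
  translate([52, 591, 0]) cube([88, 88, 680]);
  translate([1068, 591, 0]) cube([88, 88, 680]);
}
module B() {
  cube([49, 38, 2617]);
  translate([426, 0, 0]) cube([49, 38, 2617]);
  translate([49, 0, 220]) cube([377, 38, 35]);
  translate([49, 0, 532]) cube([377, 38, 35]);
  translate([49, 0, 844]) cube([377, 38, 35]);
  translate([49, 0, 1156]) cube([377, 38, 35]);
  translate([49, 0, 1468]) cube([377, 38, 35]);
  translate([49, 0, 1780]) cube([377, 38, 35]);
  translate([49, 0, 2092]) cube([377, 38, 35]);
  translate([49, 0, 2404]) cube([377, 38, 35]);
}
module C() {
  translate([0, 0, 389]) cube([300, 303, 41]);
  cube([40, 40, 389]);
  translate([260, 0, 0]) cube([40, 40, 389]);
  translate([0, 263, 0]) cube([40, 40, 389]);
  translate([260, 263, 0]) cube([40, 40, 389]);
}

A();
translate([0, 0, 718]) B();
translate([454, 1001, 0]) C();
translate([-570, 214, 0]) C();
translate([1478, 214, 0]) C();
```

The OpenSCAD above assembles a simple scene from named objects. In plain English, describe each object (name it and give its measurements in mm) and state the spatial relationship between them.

A is a table: top 1208 mm (x) × 731 mm (y), 38 mm thick, upper face at z = 718 mm, on four 88×88 mm square legs, each inset 52 mm from the nearest pair of top edges, running from z = 0 to the bottom of the top.

B is a wooden ladder with two side rails of 49×38 mm section and 2617 mm height, set 475 mm apart overall. Between them run 8 rectangular rungs (38 mm deep, 35 mm thick), front faces flush with the rails' −y face. The bottom of the first rung is 220 mm above the floor and each subsequent rung is 312 mm higher than the one below.

C is a four-legged stool. The seat is 300×303 mm, 41 mm thick, top at z = 430 mm. It stands on four square legs, each 40×40 mm in cross-section, from z = 0 to the seat underside, each flush with a corner of the seat.

The ladder is on top of the table. Three stools sit around the table at the +y, −x, +x sides.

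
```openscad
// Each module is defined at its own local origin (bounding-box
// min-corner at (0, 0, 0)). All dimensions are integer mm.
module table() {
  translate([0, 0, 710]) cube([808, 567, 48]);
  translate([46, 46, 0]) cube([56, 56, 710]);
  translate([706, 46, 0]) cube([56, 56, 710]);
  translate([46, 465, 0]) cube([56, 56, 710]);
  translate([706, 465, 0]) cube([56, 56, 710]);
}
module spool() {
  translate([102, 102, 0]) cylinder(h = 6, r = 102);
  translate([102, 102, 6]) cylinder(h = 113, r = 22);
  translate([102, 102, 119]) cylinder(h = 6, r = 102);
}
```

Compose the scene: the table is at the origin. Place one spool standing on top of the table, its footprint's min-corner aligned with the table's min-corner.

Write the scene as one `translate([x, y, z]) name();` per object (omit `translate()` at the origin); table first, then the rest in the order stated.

table();
translate([0, 0, 758]) spool();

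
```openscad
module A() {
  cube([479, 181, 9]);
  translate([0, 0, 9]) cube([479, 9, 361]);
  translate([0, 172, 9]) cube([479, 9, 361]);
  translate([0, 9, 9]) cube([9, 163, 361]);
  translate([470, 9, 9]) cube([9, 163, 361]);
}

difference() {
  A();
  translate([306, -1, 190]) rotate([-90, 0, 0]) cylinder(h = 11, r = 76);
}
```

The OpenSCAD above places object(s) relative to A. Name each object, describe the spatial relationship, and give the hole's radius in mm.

The subtracted cylinder has r = 76 mm.

A is an open box. The open box has a circular hole through its front wall. The hole's radius is 76 mm.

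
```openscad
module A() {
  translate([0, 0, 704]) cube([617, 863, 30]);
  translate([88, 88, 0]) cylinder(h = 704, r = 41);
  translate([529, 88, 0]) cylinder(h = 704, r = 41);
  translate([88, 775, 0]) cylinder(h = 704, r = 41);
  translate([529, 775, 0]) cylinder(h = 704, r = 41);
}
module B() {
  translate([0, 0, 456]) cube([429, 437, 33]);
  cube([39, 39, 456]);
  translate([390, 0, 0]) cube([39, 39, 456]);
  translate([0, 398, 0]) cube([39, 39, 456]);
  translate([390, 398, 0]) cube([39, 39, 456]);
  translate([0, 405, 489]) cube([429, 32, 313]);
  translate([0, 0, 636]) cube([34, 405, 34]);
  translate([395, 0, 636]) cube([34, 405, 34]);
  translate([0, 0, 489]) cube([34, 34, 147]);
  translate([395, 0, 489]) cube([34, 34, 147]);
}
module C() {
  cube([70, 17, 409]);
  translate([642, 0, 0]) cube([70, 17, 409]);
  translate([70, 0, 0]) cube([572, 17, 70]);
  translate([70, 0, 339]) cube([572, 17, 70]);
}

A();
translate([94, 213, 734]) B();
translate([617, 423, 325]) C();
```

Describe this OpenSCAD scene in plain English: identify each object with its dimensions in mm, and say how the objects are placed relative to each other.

A is a table: top 617 mm (x) × 863 mm (y), 30 mm thick, upper face at z = 734 mm, on four round legs of 82 mm diameter, each leg's bounding box inset 47 mm from the nearest pair of top edges, running from z = 0 to the bottom of the top.

B is a chair. The seat is a 429×437×33 mm slab with its top at z = 489 mm, on four 39×39 mm corner legs (flush with the seat edges, standing on z = 0). A flat backrest 32 mm thick, 313 mm tall, spans the full seat width and rises from the seat top along its +y edge, rear face flush with the rear of the seat. Two armrests of 34×34 mm section run along each side from the seat's front edge to the front of the backrest, top faces 181 mm above the seat top and outer faces flush with the seat's x-edges; a 34×34 mm post under the front of each armrest stands on the seat at the front corner.

C is a picture frame with a 572×269 mm rectangular opening (x by z) and a uniform 70 mm border on every side. Frame depth is 17 mm along y. It is built from two vertical stiles running the full outside height and two horizontal rails spanning the gap between the stiles.

The chair is on top of the table, centred. The picture frame is beside the table with their tops flush at z = 734.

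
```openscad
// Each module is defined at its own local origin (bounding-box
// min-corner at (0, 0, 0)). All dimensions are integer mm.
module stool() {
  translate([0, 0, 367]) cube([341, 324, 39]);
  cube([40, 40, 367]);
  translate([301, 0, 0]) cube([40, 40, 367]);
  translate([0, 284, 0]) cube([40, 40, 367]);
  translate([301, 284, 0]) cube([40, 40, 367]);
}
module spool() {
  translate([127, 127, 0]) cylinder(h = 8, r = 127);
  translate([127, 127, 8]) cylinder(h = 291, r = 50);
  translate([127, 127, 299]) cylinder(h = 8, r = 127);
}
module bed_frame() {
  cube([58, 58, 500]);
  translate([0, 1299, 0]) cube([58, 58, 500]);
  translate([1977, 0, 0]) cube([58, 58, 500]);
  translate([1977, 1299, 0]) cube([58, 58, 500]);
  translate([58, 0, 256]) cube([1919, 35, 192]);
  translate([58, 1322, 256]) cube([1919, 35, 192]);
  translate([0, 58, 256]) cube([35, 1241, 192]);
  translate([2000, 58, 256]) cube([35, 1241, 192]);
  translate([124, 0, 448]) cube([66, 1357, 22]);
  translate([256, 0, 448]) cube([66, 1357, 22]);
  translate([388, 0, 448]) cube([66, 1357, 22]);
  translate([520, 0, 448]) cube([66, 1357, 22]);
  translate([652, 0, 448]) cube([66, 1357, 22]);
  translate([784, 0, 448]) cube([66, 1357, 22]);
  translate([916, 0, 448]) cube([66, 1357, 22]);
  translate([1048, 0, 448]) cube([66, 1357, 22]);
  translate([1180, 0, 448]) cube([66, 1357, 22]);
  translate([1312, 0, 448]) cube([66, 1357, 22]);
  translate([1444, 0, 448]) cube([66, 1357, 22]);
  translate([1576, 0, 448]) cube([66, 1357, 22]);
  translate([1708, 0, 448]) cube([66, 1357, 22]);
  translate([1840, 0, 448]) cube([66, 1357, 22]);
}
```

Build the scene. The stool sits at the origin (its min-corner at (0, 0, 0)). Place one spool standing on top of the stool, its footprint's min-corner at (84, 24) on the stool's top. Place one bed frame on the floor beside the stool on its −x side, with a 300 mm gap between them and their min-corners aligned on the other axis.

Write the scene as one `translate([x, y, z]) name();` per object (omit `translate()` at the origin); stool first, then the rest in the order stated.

stool();
translate([84, 24, 406]) spool();
translate([-2335, 0, 0]) bed_frame();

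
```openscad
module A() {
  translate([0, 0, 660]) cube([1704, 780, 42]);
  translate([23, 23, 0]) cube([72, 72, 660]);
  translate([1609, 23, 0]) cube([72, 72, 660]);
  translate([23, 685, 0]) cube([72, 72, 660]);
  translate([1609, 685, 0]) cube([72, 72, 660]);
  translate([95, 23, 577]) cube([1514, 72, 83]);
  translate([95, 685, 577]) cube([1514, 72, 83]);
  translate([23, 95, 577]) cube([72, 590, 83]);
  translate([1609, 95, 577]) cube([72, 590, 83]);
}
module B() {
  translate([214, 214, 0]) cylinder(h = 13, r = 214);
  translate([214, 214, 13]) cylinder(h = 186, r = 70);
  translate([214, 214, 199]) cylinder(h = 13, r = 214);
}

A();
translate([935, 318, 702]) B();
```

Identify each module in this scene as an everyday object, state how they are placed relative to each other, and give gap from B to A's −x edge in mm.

The spool's min-x is at 935; the table's min-x is 0; gap = 935 mm.

A is a table. B is a spool. The spool is on top of the table. The gap from the spool to the table's −x edge is 935 mm.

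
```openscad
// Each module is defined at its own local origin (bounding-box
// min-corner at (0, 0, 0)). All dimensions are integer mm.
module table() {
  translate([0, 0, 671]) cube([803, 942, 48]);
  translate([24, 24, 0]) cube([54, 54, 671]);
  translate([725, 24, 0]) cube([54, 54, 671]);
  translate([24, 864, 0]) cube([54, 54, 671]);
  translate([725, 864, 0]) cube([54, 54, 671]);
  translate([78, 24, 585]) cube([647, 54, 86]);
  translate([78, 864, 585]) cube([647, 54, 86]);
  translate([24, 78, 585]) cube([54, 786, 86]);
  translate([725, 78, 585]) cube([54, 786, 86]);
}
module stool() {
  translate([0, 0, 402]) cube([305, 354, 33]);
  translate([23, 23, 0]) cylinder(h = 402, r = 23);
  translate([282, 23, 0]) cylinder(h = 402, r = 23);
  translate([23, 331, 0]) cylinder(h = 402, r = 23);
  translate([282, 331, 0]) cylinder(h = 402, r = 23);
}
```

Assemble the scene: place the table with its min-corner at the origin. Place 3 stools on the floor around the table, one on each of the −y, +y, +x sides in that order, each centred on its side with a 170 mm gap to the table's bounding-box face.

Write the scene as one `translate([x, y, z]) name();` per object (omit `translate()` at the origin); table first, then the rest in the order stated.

table();
translate([249, -524, 0]) stool();
translate([249, 1112, 0]) stool();
translate([973, 294, 0]) stool();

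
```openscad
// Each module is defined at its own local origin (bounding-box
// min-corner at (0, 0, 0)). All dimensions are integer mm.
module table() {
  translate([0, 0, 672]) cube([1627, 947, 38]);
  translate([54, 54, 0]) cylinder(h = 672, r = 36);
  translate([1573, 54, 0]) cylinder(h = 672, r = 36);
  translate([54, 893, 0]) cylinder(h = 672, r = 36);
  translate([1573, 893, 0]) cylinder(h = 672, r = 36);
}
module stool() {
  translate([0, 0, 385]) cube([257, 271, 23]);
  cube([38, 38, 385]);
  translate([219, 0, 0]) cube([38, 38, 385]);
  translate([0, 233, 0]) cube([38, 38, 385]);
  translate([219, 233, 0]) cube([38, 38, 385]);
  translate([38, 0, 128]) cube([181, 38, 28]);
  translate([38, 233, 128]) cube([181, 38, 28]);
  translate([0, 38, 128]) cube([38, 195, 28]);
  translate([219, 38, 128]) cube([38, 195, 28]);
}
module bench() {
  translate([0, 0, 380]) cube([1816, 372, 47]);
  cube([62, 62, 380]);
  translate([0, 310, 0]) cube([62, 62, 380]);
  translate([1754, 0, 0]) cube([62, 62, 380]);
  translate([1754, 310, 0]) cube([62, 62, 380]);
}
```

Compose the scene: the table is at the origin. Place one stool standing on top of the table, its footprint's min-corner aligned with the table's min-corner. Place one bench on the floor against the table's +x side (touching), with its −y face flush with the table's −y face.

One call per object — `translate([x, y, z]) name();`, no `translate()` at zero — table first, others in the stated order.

table();
translate([0, 0, 710]) stool();
translate([1627, 0, 0]) bench();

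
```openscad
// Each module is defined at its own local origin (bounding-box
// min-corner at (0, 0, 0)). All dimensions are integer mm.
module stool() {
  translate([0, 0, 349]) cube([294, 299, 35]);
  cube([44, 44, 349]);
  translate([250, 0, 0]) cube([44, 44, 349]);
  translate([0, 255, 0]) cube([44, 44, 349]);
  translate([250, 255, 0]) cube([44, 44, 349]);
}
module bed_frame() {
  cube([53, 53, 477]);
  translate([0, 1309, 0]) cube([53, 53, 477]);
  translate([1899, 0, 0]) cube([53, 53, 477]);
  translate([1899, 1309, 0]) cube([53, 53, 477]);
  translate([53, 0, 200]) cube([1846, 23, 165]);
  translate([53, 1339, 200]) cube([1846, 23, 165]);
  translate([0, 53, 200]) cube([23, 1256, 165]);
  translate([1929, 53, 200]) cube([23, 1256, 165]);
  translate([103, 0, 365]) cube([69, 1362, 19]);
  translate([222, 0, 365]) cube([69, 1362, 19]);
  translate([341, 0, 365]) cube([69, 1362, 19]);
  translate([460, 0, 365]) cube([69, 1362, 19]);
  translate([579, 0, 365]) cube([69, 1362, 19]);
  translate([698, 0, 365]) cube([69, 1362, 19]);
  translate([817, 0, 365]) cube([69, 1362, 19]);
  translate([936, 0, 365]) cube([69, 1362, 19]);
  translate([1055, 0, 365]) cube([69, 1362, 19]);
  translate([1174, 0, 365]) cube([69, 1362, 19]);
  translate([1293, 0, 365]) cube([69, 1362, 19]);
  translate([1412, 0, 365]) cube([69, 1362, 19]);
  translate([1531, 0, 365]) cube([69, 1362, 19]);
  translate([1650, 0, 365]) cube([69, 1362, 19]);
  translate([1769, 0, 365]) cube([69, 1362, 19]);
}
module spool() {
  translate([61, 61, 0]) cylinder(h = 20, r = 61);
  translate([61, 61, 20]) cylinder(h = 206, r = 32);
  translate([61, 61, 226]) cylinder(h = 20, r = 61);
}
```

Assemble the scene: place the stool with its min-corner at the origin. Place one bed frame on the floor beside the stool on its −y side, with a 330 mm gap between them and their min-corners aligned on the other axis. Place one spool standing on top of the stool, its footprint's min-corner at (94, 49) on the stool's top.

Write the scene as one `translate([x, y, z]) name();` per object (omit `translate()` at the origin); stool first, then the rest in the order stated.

stool();
translate([0, -1692, 0]) bed_frame();
translate([94, 49, 384]) spool();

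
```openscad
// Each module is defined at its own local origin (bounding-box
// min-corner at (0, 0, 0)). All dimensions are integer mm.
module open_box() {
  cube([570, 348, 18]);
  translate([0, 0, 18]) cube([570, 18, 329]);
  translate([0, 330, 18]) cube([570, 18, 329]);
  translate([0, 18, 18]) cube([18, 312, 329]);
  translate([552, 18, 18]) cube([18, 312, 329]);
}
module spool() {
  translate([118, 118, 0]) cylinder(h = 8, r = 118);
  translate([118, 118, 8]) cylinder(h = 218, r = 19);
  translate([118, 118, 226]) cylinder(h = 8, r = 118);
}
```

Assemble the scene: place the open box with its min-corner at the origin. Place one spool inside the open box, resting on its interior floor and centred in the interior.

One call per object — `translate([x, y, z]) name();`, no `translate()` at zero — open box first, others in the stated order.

open_box();
translate([167, 56, 18]) spool();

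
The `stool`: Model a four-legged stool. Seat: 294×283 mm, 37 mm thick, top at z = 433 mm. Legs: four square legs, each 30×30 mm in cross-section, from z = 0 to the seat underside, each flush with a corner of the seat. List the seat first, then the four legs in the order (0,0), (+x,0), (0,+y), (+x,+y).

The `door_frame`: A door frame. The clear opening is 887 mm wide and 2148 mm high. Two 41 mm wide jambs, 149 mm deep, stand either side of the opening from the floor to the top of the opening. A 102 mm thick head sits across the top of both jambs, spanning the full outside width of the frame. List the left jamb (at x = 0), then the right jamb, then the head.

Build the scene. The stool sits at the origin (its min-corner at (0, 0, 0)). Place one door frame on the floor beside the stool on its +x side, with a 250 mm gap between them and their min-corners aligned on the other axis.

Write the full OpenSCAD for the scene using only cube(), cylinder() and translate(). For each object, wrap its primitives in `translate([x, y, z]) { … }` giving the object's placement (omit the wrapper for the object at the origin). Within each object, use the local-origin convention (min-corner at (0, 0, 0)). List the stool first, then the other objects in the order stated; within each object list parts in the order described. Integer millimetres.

translate([0, 0, 396]) cube([294, 283, 37]);
cube([30, 30, 396]);
translate([264, 0, 0]) cube([30, 30, 396]);
translate([0, 253, 0]) cube([30, 30, 396]);
translate([264, 253, 0]) cube([30, 30, 396]);
translate([544, 0, 0]) {
  cube([41, 149, 2148]);
  translate([928, 0, 0]) cube([41, 149, 2148]);
  translate([0, 0, 2148]) cube([969, 149, 102]);
}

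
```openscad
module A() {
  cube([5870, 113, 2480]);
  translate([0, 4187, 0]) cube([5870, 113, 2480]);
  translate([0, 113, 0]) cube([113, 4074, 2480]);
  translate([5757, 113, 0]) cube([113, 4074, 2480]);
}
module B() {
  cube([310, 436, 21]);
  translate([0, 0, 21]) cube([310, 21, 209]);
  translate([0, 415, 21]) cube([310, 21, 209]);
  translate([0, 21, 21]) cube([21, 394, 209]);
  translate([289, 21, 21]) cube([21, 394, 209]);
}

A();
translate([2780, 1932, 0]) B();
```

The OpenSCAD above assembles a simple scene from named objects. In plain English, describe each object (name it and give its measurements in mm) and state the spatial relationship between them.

A is a box-shaped house frame (walls only): outside footprint 5870×4300 mm, wall height 2480 mm, wall thickness 113 mm. The two y-facing walls run the full x-width; the two x-facing walls fit between the inner faces of the y-facing walls.

B is an open storage box with external size 310×436×230 mm and wall thickness 21 mm (the base is also 21 mm thick). The base covers the whole footprint; the four walls stand on the base, with the y-facing walls full-width and the x-facing walls fitting between their inner faces.

The open box sits inside the house frame, centred.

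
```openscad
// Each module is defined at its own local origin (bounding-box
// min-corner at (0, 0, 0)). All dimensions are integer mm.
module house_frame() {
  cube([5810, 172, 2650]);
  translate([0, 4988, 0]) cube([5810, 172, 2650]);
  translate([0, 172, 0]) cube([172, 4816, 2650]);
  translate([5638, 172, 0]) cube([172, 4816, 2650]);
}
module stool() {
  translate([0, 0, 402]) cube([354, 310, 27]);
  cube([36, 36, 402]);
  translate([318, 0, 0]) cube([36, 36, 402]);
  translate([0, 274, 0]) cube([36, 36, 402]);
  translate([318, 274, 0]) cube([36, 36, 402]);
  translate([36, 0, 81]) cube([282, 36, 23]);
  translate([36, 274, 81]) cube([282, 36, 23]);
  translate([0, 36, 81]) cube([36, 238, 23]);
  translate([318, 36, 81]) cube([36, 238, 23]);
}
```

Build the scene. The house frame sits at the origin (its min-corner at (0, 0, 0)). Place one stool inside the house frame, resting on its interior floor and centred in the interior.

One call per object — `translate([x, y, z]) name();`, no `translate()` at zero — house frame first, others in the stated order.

house_frame();
translate([2728, 2425, 0]) stool();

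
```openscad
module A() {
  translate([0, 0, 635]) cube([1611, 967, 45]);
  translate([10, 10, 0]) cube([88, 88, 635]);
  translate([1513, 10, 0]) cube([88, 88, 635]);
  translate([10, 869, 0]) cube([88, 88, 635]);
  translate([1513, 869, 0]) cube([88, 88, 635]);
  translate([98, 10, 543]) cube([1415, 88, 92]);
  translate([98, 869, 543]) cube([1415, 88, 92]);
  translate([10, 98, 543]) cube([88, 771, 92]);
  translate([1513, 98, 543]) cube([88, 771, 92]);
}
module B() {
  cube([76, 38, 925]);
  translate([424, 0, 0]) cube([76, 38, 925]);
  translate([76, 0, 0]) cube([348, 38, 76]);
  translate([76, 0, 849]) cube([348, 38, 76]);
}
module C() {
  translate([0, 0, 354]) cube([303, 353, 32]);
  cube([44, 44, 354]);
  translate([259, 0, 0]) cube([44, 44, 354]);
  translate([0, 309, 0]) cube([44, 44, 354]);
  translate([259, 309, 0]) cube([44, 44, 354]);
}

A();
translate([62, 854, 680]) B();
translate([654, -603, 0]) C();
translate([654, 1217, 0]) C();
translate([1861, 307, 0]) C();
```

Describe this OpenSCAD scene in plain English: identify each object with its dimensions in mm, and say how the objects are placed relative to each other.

A is a table: top 1611 mm (x) × 967 mm (y), 45 mm thick, upper face at z = 680 mm, on four 88×88 mm square legs, each inset 10 mm from the nearest pair of top edges, running from z = 0 to the bottom of the top. Four apron rails, 88 mm thick and 92 mm tall, run between adjacent legs with their top edges flush with the underside of the top and their outer faces flush with the legs' outer faces.

B is a rectangular picture frame lying in the x–z plane (depth along y). The opening is 348 mm wide (x) by 773 mm tall (z), surrounded by a border 76 mm wide on all four sides. The frame is 38 mm deep and is made of two full-height vertical stiles with two horizontal rails fitted between them.

C is a four-legged stool. The seat is 303×353 mm, 32 mm thick, top at z = 386 mm. It stands on four square legs, each 44×44 mm in cross-section, from z = 0 to the seat underside, each flush with a corner of the seat.

The picture frame is on top of the table. Three stools sit around the table at the −y, +y, +x sides.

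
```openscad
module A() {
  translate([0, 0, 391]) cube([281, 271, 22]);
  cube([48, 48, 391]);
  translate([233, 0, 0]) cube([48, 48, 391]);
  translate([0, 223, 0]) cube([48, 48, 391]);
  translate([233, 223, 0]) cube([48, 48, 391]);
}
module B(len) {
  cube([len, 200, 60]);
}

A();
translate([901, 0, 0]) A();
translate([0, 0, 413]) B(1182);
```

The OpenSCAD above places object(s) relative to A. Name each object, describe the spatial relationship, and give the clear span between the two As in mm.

Second stool starts at x = 901; first ends at x = 281; clear span = 901 − 281 = 620 mm.

A is a stool. B is a beam. A beam spans the tops of two stools. The clear span between the two stools is 620 mm.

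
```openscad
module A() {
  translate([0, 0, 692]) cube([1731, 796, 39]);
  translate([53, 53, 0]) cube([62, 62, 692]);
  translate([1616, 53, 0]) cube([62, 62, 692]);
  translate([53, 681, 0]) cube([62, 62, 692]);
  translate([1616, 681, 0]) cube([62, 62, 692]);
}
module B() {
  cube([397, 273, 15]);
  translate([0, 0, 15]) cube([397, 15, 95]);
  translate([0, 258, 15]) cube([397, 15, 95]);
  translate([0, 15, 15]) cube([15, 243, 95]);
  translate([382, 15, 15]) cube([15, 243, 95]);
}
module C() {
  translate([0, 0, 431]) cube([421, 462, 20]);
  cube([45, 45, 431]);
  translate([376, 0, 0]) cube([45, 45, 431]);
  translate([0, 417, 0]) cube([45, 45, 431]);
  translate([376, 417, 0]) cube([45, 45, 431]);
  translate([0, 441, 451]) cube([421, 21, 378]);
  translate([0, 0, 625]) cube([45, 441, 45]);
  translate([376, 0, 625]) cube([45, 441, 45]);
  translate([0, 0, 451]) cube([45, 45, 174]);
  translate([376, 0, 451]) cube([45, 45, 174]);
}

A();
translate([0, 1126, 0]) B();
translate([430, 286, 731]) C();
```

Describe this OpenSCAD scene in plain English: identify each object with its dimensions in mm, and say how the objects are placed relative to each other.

A is a table: top 1731 mm (x) × 796 mm (y), 39 mm thick, upper face at z = 731 mm, on four 62×62 mm square legs, each inset 53 mm from the nearest pair of top edges, running from z = 0 to the bottom of the top.

B is an open-topped rectangular box: outside dimensions 397×273×110 mm, with a uniform wall and base thickness of 15 mm. The base is a full 397×273 slab on the floor; four walls sit on top of the base. The front and back walls (the −y and +y sides) span the full width; the two side walls fit between them.

C is a chair: 421×462 mm seat, 20 mm thick, top at z = 451 mm, on four 45 mm square corner legs flush with the seat edges. A 21 mm thick backrest slab spans the full seat width, extending 378 mm above the seat top, its back face flush with the seat's +y edge. Two armrests of 45×45 mm section run along each side from the seat's front edge to the front of the backrest, top faces 219 mm above the seat top and outer faces flush with the seat's x-edges; a 45×45 mm post under the front of each armrest stands on the seat at the front corner.

The open box is on the floor beside the table on its +y side. The chair is on top of the table.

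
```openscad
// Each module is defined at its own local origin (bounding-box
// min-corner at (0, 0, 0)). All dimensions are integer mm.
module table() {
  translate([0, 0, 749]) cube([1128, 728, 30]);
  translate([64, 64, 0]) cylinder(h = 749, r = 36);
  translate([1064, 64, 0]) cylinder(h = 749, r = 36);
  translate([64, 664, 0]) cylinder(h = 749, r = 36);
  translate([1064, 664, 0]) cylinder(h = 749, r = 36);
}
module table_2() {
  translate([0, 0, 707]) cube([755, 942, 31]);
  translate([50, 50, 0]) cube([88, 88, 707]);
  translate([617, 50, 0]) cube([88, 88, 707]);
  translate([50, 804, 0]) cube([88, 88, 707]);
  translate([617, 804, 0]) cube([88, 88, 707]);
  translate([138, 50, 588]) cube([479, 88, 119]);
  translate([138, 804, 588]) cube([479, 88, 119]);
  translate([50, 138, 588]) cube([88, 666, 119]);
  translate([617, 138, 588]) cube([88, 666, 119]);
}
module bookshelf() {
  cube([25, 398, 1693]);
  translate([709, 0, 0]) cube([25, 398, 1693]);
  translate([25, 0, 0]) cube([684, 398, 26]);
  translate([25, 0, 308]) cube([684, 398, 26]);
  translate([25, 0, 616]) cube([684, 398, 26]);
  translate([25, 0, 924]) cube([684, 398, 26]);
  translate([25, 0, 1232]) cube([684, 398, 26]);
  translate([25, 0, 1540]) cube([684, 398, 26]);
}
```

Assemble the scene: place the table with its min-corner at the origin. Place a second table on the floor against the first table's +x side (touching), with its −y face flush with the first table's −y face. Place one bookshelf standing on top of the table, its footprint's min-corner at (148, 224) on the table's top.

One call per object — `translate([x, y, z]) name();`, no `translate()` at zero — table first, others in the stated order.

table();
translate([1128, 0, 0]) table_2();
translate([148, 224, 779]) bookshelf();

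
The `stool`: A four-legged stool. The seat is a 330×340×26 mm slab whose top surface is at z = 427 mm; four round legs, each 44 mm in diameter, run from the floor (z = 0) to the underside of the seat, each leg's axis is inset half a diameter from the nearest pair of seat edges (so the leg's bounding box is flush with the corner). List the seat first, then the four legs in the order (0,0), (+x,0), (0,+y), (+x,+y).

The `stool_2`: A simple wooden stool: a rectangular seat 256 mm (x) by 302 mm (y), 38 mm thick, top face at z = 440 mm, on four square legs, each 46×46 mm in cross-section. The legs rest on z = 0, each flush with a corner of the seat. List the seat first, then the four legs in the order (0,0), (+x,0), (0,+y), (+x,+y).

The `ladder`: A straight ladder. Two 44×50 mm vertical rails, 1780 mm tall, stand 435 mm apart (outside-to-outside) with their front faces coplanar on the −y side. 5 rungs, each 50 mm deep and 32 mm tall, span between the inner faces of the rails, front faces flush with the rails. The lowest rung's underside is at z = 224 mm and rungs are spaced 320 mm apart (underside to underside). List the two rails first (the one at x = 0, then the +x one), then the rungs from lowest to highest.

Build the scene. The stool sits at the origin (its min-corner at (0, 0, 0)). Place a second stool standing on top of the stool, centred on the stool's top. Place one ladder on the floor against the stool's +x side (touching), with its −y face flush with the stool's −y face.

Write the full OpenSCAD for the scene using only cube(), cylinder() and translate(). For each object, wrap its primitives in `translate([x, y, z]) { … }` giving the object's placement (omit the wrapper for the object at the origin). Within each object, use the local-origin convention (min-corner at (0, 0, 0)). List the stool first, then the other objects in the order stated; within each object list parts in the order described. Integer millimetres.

translate([0, 0, 401]) cube([330, 340, 26]);
translate([22, 22, 0]) cylinder(h = 401, r = 22);
translate([308, 22, 0]) cylinder(h = 401, r = 22);
translate([22, 318, 0]) cylinder(h = 401, r = 22);
translate([308, 318, 0]) cylinder(h = 401, r = 22);
translate([37, 19, 427]) {
  translate([0, 0, 402]) cube([256, 302, 38]);
  cube([46, 46, 402]);
  translate([210, 0, 0]) cube([46, 46, 402]);
  translate([0, 256, 0]) cube([46, 46, 402]);
  translate([210, 256, 0]) cube([46, 46, 402]);
}
translate([330, 0, 0]) {
  cube([44, 50, 1780]);
  translate([391, 0, 0]) cube([44, 50, 1780]);
  translate([44, 0, 224]) cube([347, 50, 32]);
  translate([44, 0, 544]) cube([347, 50, 32]);
  translate([44, 0, 864]) cube([347, 50, 32]);
  translate([44, 0, 1184]) cube([347, 50, 32]);
  translate([44, 0, 1504]) cube([347, 50, 32]);
}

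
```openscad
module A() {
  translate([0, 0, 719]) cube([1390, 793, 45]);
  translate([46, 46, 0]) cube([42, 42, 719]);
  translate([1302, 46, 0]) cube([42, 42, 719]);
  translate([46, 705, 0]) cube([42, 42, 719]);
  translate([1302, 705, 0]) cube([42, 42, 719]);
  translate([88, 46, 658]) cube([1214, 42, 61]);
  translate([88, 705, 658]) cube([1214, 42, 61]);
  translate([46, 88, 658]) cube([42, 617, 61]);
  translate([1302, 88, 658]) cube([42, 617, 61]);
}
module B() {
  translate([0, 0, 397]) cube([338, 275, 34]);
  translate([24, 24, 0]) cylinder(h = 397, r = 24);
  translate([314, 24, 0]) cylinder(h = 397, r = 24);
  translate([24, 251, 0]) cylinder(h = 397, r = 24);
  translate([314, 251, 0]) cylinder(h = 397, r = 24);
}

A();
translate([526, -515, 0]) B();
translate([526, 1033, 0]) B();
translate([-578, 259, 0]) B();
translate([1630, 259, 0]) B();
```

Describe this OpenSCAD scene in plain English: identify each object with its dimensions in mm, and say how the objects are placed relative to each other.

A is a table: top 1390 mm (x) × 793 mm (y), 45 mm thick, upper face at z = 764 mm, on four 42×42 mm square legs, each inset 46 mm from the nearest pair of top edges, running from z = 0 to the bottom of the top. Four apron rails, 42 mm thick and 61 mm tall, run between adjacent legs with their top edges flush with the underside of the top and their outer faces flush with the legs' outer faces.

B is a four-legged stool. The seat is a 338×275×34 mm slab whose top surface is at z = 431 mm; four round legs, each 48 mm in diameter, run from the floor (z = 0) to the underside of the seat, each leg's axis is inset half a diameter from the nearest pair of seat edges (so the leg's bounding box is flush with the corner).

Four stools sit around the table at the −y, +y, −x, +x sides.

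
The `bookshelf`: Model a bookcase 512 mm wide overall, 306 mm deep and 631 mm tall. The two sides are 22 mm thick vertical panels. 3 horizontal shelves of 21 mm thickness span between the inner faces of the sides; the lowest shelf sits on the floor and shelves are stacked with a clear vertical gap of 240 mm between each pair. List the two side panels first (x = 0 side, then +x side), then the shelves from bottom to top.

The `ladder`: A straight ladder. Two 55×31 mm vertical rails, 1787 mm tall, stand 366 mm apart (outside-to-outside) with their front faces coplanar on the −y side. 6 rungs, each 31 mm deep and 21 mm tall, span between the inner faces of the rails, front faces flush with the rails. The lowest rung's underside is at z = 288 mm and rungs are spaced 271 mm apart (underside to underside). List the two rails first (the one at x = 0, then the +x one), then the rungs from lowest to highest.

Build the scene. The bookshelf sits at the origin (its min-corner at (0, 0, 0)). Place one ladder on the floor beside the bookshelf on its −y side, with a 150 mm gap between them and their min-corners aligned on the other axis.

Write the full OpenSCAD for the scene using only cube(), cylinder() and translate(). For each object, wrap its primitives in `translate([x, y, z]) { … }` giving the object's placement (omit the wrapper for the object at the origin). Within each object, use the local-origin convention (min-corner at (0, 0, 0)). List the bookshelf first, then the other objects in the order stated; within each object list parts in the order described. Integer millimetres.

cube([22, 306, 631]);
translate([490, 0, 0]) cube([22, 306, 631]);
translate([22, 0, 0]) cube([468, 306, 21]);
translate([22, 0, 261]) cube([468, 306, 21]);
translate([22, 0, 522]) cube([468, 306, 21]);
translate([0, -181, 0]) {
  cube([55, 31, 1787]);
  translate([311, 0, 0]) cube([55, 31, 1787]);
  translate([55, 0, 288]) cube([256, 31, 21]);
  translate([55, 0, 559]) cube([256, 31, 21]);
  translate([55, 0, 830]) cube([256, 31, 21]);
  translate([55, 0, 1101]) cube([256, 31, 21]);
  translate([55, 0, 1372]) cube([256, 31, 21]);
  translate([55, 0, 1643]) cube([256, 31, 21]);
}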